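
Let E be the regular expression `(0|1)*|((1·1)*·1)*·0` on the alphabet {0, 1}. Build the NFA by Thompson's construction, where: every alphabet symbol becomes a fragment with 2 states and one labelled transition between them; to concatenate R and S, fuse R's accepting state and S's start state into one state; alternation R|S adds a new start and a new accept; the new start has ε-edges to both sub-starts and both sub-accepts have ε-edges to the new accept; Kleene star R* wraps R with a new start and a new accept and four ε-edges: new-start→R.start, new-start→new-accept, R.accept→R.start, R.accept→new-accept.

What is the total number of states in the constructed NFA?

Recursing over subexpressions:
Each of the 6 symbol leaves contributes a 2-state fragment.
  0|1 = 6 states
  (0|1)* = 8 states
  1·1 = 3 states
  (1·1)* = 5 states
  (1·1)*·1 = 6 states
  ((1·1)*·1)* = 8 states
  ((1·1)*·1)*·0 = 9 states
  (0|1)*|((1·1)*·1)*·0 = 19 states

19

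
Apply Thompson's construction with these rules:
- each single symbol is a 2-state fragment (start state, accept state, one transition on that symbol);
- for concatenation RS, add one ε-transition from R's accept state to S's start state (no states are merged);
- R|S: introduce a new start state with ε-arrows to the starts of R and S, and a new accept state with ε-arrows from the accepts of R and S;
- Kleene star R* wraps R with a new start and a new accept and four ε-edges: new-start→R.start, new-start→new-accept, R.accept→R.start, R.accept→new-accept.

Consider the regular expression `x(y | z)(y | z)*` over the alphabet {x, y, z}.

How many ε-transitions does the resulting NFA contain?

14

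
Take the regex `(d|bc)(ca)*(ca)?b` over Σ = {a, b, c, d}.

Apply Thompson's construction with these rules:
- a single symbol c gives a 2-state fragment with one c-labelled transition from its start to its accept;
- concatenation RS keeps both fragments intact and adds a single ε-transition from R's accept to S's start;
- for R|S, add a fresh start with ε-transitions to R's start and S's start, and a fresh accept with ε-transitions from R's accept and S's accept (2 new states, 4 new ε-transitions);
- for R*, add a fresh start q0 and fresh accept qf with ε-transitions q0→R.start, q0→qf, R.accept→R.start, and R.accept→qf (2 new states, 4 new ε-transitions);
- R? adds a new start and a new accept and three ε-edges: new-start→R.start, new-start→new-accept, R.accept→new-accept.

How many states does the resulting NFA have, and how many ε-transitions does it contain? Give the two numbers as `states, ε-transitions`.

By structural recursion:
Each of the 8 symbol leaves contributes 2 states and 0 ε-transitions.
  bc — 4 states, 1 ε-transition
  d|bc — 8 states, 5 ε-transitions
  ca — 4 states, 1 ε-transition
  (ca)* — 6 states, 5 ε-transitions
  ca — 4 states, 1 ε-transition
  (ca)? — 6 states, 4 ε-transitions
  (d|bc)(ca)*(ca)?b — 22 states, 17 ε-transitions

22, 17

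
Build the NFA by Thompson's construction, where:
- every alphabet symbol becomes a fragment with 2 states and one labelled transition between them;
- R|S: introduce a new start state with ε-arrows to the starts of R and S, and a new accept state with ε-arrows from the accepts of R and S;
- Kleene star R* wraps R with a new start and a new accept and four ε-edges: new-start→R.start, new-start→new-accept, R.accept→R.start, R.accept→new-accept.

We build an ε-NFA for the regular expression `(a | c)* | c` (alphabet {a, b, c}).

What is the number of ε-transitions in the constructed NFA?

By structural recursion:
Each of the 3 symbol leaves contributes 0 ε-transitions.
  a | c = 4 ε-transitions
  (a | c)* = 8 ε-transitions
  (a | c)* | c = 12 ε-transitions

12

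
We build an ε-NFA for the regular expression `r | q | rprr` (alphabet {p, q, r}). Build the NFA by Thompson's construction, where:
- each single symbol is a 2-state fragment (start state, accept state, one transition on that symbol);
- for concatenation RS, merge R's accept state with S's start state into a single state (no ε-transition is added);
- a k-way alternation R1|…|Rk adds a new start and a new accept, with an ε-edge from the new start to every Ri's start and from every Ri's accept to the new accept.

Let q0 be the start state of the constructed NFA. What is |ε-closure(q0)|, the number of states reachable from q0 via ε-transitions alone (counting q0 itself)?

4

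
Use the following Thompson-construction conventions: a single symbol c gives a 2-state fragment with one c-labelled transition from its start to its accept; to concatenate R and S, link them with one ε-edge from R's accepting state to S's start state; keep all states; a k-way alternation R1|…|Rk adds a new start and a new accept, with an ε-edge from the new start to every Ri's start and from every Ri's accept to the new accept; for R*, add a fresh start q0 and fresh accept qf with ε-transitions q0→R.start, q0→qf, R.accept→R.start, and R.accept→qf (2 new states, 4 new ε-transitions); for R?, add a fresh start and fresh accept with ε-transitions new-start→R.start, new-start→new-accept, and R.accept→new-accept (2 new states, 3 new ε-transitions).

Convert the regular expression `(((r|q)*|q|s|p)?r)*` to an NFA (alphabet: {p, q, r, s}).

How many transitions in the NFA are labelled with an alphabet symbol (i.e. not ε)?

Building bottom-up:
Each of the 6 symbol leaves contributes exactly 1 symbol transition.
  r|q : 2 symbol transitions
  (r|q)* : 2 symbol transitions
  (r|q)*|q|s|p : 5 symbol transitions
  ((r|q)*|q|s|p)? : 5 symbol transitions
  ((r|q)*|q|s|p)?r : 6 symbol transitions
  (((r|q)*|q|s|p)?r)* : 6 symbol transitions

6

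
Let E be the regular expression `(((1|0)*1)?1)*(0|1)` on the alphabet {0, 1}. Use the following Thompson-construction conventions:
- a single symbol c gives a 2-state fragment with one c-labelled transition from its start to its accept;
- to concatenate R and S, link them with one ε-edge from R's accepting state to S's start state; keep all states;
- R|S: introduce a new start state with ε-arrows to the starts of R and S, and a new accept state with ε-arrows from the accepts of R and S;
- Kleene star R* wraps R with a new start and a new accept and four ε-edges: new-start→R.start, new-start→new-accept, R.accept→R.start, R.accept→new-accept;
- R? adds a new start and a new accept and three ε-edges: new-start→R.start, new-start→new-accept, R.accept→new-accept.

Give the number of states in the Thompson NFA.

By structural recursion:
Each of the 6 symbol leaves contributes a 2-state fragment.
  1|0 : 6 states
  (1|0)* : 8 states
  (1|0)*1 : 10 states
  ((1|0)*1)? : 12 states
  ((1|0)*1)?1 : 14 states
  (((1|0)*1)?1)* : 16 states
  0|1 : 6 states
  (((1|0)*1)?1)*(0|1) : 22 states

22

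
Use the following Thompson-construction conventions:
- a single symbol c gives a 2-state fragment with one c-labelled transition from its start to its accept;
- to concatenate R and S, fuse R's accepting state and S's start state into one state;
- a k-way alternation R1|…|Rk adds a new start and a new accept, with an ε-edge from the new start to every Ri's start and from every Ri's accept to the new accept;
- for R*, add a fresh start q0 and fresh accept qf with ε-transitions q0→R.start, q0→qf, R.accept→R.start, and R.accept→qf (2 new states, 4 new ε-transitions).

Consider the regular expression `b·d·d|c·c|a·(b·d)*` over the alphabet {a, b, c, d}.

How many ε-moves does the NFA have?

10

Bottom-up over the parse tree:
Each of the 8 symbol leaves contributes 0 ε-transitions.
  b·d·d → 0 ε-transitions
  c·c → 0 ε-transitions
  b·d → 0 ε-transitions
  (b·d)* → 4 ε-transitions
  a·(b·d)* → 4 ε-transitions
  b·d·d|c·c|a·(b·d)* → 10 ε-transitions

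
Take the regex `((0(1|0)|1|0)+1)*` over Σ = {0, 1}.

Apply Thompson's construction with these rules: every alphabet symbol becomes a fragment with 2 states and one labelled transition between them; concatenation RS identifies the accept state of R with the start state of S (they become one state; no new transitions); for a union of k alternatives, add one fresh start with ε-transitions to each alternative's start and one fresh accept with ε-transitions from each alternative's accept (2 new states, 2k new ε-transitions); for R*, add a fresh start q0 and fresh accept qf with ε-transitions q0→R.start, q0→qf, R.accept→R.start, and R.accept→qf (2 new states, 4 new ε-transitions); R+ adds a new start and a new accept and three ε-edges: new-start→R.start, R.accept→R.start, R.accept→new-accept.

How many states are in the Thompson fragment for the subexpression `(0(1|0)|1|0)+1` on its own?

16

Fragment for `(0(1|0)|1|0)+1`:
Each of the 6 symbol leaves contributes a 2-state fragment.
  1|0 = 6 states
  0(1|0) = 7 states
  0(1|0)|1|0 = 13 states
  (0(1|0)|1|0)+ = 15 states
  (0(1|0)|1|0)+1 = 16 states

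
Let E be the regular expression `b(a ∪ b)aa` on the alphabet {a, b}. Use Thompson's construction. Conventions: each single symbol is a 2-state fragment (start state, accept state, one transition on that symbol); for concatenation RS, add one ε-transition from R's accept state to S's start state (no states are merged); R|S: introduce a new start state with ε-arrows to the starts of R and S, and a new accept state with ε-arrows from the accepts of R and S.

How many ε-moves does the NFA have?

Building bottom-up:
Each of the 5 symbol leaves contributes 0 ε-transitions.
  a ∪ b → 4 ε-transitions
  b(a ∪ b)aa → 7 ε-transitions

7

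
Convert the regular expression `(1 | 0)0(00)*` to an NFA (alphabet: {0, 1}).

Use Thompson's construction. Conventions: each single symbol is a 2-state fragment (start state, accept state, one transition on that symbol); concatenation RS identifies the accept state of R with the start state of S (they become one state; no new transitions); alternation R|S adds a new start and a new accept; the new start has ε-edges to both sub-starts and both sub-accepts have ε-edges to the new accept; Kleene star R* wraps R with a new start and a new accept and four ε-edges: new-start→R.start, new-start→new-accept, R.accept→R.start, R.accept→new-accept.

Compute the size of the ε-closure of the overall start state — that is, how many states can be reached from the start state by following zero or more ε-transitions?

3

Compute the ε-closure size of each fragment's start state recursively; a symbol fragment's start has no outgoing ε-edge, so its closure is just itself (size 1).
  1 | 0 → C = 1 + 1 + 1 = 3 (the new accept is not ε-reachable since no branch accepts ε)
  00 → same as the first factor's closure: C = 1
  (00)* → C = 1 (new start) + 1 (body) + 1 (new accept) = 3
  (1 | 0)0(00)* → C equals the left operand's closure size = 3 (its accept is not ε-reachable, so the closure stops there)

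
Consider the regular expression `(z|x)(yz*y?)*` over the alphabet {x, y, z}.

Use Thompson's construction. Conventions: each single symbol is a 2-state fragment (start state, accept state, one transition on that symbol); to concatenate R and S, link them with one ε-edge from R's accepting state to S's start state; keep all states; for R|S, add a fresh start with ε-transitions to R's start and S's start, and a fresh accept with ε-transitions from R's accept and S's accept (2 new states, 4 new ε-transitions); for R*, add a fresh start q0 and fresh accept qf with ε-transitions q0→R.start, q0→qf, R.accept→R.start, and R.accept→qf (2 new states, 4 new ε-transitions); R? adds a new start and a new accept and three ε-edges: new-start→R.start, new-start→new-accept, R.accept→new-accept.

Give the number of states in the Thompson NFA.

18

Bottom-up over the parse tree:
Each of the 5 symbol leaves contributes a 2-state fragment.
  z|x : 6 states
  z* : 4 states
  y? : 4 states
  yz*y? : 10 states
  (yz*y?)* : 12 states
  (z|x)(yz*y?)* : 18 states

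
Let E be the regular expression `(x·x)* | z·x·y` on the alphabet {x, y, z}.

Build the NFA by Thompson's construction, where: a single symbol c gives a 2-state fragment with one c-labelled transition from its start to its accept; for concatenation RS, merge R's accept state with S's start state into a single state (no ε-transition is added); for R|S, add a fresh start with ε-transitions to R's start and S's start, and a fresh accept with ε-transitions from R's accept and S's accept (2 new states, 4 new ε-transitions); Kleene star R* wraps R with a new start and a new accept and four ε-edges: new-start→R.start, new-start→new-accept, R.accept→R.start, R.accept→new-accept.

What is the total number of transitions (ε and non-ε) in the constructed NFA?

13

By structural recursion:
Each of the 5 symbol leaves contributes 1 transition (1 symbol, 0 ε).
  x·x : 2 transitions (2 symbol, 0 ε)
  (x·x)* : 6 transitions (2 symbol, 4 ε)
  z·x·y : 3 transitions (3 symbol, 0 ε)
  (x·x)* | z·x·y : 13 transitions (5 symbol, 8 ε)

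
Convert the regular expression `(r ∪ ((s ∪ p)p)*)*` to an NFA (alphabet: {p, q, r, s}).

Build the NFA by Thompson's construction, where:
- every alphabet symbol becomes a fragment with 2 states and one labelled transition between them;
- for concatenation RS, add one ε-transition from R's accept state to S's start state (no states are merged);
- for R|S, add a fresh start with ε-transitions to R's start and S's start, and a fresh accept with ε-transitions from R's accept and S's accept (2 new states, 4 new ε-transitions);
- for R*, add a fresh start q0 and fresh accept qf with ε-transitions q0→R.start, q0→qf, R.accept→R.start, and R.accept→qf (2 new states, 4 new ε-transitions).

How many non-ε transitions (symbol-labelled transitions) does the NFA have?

4

Bottom-up over the parse tree:
Each of the 4 symbol leaves contributes exactly 1 symbol transition.
  s ∪ p — 2 symbol transitions
  (s ∪ p)p — 3 symbol transitions
  ((s ∪ p)p)* — 3 symbol transitions
  r ∪ ((s ∪ p)p)* — 4 symbol transitions
  (r ∪ ((s ∪ p)p)*)* — 4 symbol transitions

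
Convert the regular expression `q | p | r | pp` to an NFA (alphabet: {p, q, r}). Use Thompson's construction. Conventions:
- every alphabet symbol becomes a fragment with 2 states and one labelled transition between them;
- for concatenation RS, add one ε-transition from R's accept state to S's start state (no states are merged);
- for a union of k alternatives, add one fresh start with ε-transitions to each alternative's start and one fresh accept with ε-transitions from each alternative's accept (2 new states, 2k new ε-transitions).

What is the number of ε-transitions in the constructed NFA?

Building bottom-up:
Each of the 5 symbol leaves contributes 0 ε-transitions.
  pp : 1 ε-transition
  q | p | r | pp : 9 ε-transitions

9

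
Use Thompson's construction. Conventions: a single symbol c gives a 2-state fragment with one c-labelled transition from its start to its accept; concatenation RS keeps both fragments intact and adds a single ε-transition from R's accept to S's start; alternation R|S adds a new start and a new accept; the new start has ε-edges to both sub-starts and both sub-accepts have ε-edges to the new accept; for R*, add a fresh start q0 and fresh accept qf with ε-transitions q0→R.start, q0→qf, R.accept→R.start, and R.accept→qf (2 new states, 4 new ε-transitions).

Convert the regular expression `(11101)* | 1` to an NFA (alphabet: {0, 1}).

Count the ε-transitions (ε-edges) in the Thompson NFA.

Per subexpression:
Each of the 6 symbol leaves contributes 0 ε-transitions.
  11101 → 4 ε-transitions
  (11101)* → 8 ε-transitions
  (11101)* | 1 → 12 ε-transitions

12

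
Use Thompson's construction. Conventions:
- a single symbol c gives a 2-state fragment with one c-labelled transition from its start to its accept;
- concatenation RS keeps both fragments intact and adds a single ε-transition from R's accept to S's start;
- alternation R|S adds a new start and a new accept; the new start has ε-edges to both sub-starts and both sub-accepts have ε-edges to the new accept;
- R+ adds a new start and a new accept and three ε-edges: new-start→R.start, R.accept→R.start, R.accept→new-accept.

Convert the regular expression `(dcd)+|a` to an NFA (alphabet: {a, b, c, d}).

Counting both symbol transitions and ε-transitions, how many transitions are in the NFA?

Bottom-up over the parse tree:
Each of the 4 symbol leaves contributes 1 transition (1 symbol, 0 ε).
  dcd → 5 transitions (3 symbol, 2 ε)
  (dcd)+ → 8 transitions (3 symbol, 5 ε)
  (dcd)+|a → 13 transitions (4 symbol, 9 ε)

13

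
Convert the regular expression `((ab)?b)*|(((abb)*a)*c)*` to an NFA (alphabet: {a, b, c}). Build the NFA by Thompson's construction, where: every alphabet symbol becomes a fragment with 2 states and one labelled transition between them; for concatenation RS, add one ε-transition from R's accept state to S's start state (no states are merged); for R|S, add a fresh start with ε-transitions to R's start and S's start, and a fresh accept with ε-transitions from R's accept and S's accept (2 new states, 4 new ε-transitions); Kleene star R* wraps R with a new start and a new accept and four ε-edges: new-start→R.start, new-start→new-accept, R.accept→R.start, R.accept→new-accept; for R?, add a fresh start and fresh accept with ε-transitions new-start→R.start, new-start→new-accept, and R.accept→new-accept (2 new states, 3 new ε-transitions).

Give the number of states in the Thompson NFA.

By structural recursion:
Each of the 8 symbol leaves contributes a 2-state fragment.
  ab = 4 states
  (ab)? = 6 states
  (ab)?b = 8 states
  ((ab)?b)* = 10 states
  abb = 6 states
  (abb)* = 8 states
  (abb)*a = 10 states
  ((abb)*a)* = 12 states
  ((abb)*a)*c = 14 states
  (((abb)*a)*c)* = 16 states
  ((ab)?b)*|(((abb)*a)*c)* = 28 states

28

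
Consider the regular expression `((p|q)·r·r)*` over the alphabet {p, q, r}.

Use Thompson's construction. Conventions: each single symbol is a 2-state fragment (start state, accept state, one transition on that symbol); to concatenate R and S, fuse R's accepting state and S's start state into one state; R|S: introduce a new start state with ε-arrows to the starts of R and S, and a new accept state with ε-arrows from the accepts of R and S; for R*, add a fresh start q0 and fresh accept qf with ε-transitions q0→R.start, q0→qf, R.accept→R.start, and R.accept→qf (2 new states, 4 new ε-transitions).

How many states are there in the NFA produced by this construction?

10

Per subexpression:
Each of the 4 symbol leaves contributes a 2-state fragment.
  p|q : 6 states
  (p|q)·r·r : 8 states
  ((p|q)·r·r)* : 10 states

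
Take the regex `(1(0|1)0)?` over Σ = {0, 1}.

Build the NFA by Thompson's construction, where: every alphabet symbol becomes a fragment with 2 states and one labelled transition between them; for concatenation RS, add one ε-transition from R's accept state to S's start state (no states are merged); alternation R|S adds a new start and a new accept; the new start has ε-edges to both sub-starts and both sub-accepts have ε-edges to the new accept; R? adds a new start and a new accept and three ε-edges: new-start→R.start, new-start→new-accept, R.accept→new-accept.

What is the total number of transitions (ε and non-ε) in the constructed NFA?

13

By structural recursion:
Each of the 4 symbol leaves contributes 1 transition (1 symbol, 0 ε).
  0|1 : 6 transitions (2 symbol, 4 ε)
  1(0|1)0 : 10 transitions (4 symbol, 6 ε)
  (1(0|1)0)? : 13 transitions (4 symbol, 9 ε)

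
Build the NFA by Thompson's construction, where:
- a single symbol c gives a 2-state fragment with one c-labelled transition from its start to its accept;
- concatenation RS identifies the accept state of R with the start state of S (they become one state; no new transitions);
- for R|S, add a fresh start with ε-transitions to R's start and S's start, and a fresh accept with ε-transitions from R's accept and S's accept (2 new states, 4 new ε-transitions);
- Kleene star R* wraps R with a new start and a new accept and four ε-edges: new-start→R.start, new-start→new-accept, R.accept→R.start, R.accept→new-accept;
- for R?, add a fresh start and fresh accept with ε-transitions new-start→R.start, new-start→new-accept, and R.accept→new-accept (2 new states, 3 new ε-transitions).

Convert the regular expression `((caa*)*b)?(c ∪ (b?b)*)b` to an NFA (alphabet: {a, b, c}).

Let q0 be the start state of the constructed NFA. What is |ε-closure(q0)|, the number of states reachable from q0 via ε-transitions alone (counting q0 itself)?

Compute the ε-closure size of each fragment's start state recursively; a symbol fragment's start has no outgoing ε-edge, so its closure is just itself (size 1).
  a* : the star's fresh start ε-reaches both the body's start and the fresh accept: C = 2 + 1 = 3
  caa* : same as the first factor's closure: C = 1
  (caa*)* : new start has ε-edges to the inner start and to the new accept, so C = 2 + 1 = 3
  (caa*)*b : C = 3 + (1−1) = 3 (closure spills across the concat boundary because the left factor accepts ε)
  ((caa*)*b)? : C = 1 (new start) + 3 (body) + 1 (new accept, via ε) = 5
  b? : new start has ε-edges to the inner start and to the new accept, so C = 2 + 1 = 3
  b?b : the left operand accepts ε, so the closure extends into the next operand (the shared merged state is already counted); C = 3 + (1−1) = 3
  (b?b)* : C = 1 (new start) + 3 (body) + 1 (new accept) = 5
  c ∪ (b?b)* : new start ε-reaches every alternative's start; at least one alternative accepts ε, so the union's new accept is reached too: C = 1 + 1 + 5 + 1 = 8
  ((caa*)*b)?(c ∪ (b?b)*)b : the left operand accepts ε, so the closure extends into the next operand (the shared merged state is already counted); C = 5 + (8−1) + (1−1) = 12

12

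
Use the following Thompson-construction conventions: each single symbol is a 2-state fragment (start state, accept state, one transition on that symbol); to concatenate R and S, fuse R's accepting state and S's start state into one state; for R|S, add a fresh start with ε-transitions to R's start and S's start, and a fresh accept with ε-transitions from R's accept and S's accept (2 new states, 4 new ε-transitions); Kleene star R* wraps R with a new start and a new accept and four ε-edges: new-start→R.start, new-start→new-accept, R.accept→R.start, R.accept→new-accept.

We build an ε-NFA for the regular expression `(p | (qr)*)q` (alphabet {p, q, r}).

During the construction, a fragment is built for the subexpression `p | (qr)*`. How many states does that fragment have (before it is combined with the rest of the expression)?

9

Fragment for `p | (qr)*`:
Each of the 3 symbol leaves contributes a 2-state fragment.
  qr : 3 states
  (qr)* : 5 states
  p | (qr)* : 9 states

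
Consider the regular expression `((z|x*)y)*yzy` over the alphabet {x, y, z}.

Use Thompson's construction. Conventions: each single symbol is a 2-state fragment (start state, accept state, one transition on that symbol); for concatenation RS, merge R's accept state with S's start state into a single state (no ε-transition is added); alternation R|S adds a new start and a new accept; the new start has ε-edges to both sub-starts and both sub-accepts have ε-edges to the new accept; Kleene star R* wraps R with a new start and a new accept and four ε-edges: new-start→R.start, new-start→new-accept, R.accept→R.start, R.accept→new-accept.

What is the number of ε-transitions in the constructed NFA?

12

Recursing over subexpressions:
Each of the 6 symbol leaves contributes 0 ε-transitions.
  x* = 4 ε-transitions
  z|x* = 8 ε-transitions
  (z|x*)y = 8 ε-transitions
  ((z|x*)y)* = 12 ε-transitions
  ((z|x*)y)*yzy = 12 ε-transitions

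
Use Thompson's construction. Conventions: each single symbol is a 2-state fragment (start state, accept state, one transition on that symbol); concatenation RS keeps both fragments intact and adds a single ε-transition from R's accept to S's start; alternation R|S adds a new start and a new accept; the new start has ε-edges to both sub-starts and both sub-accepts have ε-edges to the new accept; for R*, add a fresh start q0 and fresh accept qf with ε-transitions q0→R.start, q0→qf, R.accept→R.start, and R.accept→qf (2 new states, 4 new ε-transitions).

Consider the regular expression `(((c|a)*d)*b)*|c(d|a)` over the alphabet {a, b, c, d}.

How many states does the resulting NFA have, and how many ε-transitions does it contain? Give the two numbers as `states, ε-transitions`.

26, 27

Bottom-up over the parse tree:
Each of the 7 symbol leaves contributes 2 states and 0 ε-transitions.
  c|a → 6 states, 4 ε-transitions
  (c|a)* → 8 states, 8 ε-transitions
  (c|a)*d → 10 states, 9 ε-transitions
  ((c|a)*d)* → 12 states, 13 ε-transitions
  ((c|a)*d)*b → 14 states, 14 ε-transitions
  (((c|a)*d)*b)* → 16 states, 18 ε-transitions
  d|a → 6 states, 4 ε-transitions
  c(d|a) → 8 states, 5 ε-transitions
  (((c|a)*d)*b)*|c(d|a) → 26 states, 27 ε-transitions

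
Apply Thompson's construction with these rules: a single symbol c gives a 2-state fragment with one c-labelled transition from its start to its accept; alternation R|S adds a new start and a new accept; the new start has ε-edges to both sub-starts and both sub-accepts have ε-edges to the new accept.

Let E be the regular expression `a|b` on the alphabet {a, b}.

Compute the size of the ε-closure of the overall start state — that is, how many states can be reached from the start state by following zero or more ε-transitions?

Let C(F) = |ε-closure(F.start)| within fragment F, and note whether F accepts ε. Symbol fragments have C = 1 and do not accept ε. Then:
  a|b : |closure| = 1 + 1 + 1 = 3 (the new accept is not ε-reachable since no branch accepts ε)

3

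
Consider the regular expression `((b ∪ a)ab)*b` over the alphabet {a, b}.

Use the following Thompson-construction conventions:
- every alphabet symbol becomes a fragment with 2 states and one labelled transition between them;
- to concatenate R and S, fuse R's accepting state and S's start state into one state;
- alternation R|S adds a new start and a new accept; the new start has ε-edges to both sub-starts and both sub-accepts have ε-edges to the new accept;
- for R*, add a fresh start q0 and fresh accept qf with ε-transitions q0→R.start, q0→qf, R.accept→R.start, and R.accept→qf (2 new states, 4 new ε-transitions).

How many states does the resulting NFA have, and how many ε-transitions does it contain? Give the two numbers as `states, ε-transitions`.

11, 8

Bottom-up over the parse tree:
Each of the 5 symbol leaves contributes 2 states and 0 ε-transitions.
  b ∪ a : 6 states, 4 ε-transitions
  (b ∪ a)ab : 8 states, 4 ε-transitions
  ((b ∪ a)ab)* : 10 states, 8 ε-transitions
  ((b ∪ a)ab)*b : 11 states, 8 ε-transitions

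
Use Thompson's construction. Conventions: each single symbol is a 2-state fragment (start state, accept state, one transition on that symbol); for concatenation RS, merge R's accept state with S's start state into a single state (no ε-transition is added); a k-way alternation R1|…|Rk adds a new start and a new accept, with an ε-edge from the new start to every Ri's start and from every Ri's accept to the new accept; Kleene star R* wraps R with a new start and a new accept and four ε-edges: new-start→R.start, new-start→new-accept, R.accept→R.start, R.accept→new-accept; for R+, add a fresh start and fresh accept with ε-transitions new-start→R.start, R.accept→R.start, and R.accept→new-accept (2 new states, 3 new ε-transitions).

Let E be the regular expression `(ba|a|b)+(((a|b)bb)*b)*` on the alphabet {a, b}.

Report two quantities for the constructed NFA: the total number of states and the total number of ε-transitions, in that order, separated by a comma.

Recursing over subexpressions:
Each of the 9 symbol leaves contributes 2 states and 0 ε-transitions.
  ba — 3 states, 0 ε-transitions
  ba|a|b — 9 states, 6 ε-transitions
  (ba|a|b)+ — 11 states, 9 ε-transitions
  a|b — 6 states, 4 ε-transitions
  (a|b)bb — 8 states, 4 ε-transitions
  ((a|b)bb)* — 10 states, 8 ε-transitions
  ((a|b)bb)*b — 11 states, 8 ε-transitions
  (((a|b)bb)*b)* — 13 states, 12 ε-transitions
  (ba|a|b)+(((a|b)bb)*b)* — 23 states, 21 ε-transitions

23, 21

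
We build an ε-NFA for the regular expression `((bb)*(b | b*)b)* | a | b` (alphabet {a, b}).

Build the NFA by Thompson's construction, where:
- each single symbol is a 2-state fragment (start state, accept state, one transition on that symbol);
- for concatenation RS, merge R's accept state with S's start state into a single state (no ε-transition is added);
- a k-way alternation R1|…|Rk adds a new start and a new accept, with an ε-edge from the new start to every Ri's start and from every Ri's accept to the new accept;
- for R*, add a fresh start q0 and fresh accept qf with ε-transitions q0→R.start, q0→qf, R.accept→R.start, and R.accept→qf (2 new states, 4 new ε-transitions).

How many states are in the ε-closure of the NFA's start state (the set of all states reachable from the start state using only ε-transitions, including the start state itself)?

14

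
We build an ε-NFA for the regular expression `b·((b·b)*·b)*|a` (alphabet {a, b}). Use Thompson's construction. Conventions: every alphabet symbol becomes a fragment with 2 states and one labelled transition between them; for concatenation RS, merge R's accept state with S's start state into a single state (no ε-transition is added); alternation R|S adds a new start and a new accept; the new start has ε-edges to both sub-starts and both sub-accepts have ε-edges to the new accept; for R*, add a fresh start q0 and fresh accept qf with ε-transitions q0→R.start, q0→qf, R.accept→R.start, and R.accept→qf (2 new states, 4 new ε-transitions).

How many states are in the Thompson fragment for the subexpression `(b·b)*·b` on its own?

6

Fragment for `(b·b)*·b`:
Each of the 3 symbol leaves contributes a 2-state fragment.
  b·b = 3 states
  (b·b)* = 5 states
  (b·b)*·b = 6 states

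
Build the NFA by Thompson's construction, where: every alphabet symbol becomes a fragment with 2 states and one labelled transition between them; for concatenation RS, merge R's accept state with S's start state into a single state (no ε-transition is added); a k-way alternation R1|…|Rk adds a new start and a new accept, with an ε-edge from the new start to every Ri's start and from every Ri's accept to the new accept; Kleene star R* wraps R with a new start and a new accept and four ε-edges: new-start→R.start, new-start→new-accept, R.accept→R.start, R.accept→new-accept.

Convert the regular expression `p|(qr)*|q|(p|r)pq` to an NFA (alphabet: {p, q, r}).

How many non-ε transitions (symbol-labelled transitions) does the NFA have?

8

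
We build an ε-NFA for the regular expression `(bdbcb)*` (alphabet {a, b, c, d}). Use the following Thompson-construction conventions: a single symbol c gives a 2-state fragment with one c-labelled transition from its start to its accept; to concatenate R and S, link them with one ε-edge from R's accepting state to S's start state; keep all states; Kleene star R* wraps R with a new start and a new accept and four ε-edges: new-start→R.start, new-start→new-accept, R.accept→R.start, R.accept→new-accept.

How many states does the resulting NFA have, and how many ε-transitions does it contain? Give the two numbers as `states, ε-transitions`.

12, 8

By structural recursion:
Each of the 5 symbol leaves contributes 2 states and 0 ε-transitions.
  bdbcb — 10 states, 4 ε-transitions
  (bdbcb)* — 12 states, 8 ε-transitions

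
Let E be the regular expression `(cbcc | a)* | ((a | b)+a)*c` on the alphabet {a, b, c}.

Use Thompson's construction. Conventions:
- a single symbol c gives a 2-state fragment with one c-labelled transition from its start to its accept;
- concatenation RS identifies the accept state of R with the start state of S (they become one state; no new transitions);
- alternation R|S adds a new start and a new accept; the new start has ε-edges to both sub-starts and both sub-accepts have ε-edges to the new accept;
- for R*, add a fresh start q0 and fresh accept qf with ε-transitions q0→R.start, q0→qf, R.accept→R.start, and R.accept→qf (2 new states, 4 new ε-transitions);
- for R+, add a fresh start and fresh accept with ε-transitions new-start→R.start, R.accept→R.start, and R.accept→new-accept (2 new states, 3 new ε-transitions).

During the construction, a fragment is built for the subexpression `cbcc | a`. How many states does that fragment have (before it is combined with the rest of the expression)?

Fragment for `cbcc | a`:
Each of the 5 symbol leaves contributes a 2-state fragment.
  cbcc — 5 states
  cbcc | a — 9 states

9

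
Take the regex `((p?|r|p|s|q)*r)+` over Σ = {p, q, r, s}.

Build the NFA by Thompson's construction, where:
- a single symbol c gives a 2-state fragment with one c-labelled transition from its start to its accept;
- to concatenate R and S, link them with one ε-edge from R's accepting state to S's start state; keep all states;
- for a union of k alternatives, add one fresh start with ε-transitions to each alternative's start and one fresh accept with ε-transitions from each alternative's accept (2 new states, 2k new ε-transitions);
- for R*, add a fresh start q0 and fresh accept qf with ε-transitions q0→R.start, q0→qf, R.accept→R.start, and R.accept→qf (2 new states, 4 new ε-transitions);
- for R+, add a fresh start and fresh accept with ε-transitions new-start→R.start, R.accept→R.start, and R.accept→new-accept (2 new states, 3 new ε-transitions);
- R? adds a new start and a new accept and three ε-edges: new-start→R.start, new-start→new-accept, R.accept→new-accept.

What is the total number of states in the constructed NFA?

20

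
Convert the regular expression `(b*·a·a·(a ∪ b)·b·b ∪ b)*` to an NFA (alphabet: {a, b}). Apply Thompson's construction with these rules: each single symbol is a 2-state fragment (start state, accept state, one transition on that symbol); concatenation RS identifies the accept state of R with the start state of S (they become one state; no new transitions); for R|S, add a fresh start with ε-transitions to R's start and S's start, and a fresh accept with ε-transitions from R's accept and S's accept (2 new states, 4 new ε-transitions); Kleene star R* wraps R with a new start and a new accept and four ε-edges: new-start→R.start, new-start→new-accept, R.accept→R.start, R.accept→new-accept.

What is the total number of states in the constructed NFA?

19

Bottom-up over the parse tree:
Each of the 8 symbol leaves contributes a 2-state fragment.
  b* : 4 states
  a ∪ b : 6 states
  b*·a·a·(a ∪ b)·b·b : 13 states
  b*·a·a·(a ∪ b)·b·b ∪ b : 17 states
  (b*·a·a·(a ∪ b)·b·b ∪ b)* : 19 states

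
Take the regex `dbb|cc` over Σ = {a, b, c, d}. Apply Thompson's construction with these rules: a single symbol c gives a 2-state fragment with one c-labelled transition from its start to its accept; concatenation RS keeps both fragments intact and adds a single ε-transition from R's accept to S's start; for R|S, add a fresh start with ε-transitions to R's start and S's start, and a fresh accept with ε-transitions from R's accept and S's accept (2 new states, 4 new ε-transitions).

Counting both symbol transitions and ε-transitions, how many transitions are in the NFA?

12

Bottom-up over the parse tree:
Each of the 5 symbol leaves contributes 1 transition (1 symbol, 0 ε).
  dbb → 5 transitions (3 symbol, 2 ε)
  cc → 3 transitions (2 symbol, 1 ε)
  dbb|cc → 12 transitions (5 symbol, 7 ε)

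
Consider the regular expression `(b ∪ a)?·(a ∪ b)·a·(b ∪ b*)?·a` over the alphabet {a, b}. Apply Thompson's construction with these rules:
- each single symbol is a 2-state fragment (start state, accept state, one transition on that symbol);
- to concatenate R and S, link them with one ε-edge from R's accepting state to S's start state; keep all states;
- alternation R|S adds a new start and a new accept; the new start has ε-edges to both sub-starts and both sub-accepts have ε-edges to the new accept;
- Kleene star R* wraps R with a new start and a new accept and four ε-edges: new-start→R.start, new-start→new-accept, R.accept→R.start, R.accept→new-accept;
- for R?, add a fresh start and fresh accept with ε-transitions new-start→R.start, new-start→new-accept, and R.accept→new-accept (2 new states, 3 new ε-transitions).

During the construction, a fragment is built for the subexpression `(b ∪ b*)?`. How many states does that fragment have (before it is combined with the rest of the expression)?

10

Fragment for `(b ∪ b*)?`:
Each of the 2 symbol leaves contributes a 2-state fragment.
  b* = 4 states
  b ∪ b* = 8 states
  (b ∪ b*)? = 10 states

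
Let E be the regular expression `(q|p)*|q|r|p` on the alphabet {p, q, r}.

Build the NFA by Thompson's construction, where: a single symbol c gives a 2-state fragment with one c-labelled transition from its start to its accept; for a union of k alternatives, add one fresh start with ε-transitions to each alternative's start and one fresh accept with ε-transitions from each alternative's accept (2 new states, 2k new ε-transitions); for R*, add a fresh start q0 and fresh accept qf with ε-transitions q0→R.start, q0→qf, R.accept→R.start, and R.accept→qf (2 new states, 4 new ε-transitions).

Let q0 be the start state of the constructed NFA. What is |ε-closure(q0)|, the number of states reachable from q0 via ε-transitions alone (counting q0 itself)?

10

Work bottom-up. For each fragment F, track |ε-closure(F.start)| and whether F's accept lies in that closure (i.e. whether F accepts ε). A single-symbol fragment has closure size 1 and does not accept ε.
  q|p : new start ε-reaches every alternative's start; none of them accept ε, so the new accept is not reached: C = 1 + 1 + 1 = 3
  (q|p)* : the star's fresh start ε-reaches both the body's start and the fresh accept: C = 2 + 3 = 5
  (q|p)*|q|r|p : C = 1 (new start) + (5 + 1 + 1 + 1) + 1 (new accept, since some branch ε-reaches its own accept) = 10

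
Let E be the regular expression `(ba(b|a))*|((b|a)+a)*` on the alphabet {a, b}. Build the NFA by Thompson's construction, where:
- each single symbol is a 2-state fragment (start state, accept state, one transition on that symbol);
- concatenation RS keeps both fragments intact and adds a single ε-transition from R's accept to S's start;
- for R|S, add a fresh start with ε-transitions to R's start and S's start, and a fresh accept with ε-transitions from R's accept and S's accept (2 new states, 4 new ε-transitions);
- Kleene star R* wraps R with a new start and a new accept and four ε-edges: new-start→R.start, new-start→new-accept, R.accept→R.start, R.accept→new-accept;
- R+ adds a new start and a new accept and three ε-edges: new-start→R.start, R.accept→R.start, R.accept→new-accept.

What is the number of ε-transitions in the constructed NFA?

Per subexpression:
Each of the 7 symbol leaves contributes 0 ε-transitions.
  b|a = 4 ε-transitions
  ba(b|a) = 6 ε-transitions
  (ba(b|a))* = 10 ε-transitions
  b|a = 4 ε-transitions
  (b|a)+ = 7 ε-transitions
  (b|a)+a = 8 ε-transitions
  ((b|a)+a)* = 12 ε-transitions
  (ba(b|a))*|((b|a)+a)* = 26 ε-transitions

26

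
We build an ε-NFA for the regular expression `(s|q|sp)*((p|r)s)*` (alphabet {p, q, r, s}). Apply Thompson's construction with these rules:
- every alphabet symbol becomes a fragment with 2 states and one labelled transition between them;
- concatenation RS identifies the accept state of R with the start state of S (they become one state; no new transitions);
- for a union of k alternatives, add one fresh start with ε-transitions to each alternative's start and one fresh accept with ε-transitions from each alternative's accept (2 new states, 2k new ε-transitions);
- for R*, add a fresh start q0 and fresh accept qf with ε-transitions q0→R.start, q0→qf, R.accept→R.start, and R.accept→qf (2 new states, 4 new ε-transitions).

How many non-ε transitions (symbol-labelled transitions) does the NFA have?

7

Bottom-up over the parse tree:
Each of the 7 symbol leaves contributes exactly 1 symbol transition.
  sp = 2 symbol transitions
  s|q|sp = 4 symbol transitions
  (s|q|sp)* = 4 symbol transitions
  p|r = 2 symbol transitions
  (p|r)s = 3 symbol transitions
  ((p|r)s)* = 3 symbol transitions
  (s|q|sp)*((p|r)s)* = 7 symbol transitions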